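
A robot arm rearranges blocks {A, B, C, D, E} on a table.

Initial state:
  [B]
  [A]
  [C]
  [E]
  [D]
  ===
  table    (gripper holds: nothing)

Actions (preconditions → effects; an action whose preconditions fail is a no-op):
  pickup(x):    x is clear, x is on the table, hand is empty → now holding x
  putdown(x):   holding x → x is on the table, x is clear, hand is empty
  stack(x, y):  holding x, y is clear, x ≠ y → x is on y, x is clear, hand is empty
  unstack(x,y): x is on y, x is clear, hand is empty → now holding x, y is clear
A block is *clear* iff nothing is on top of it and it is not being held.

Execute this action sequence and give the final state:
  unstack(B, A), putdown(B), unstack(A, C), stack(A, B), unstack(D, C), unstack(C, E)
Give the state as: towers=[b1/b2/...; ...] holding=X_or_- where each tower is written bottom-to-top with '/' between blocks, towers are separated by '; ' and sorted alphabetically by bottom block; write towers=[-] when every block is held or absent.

towers=[B/A; D/E] holding=C

step 1 (unstack(B, A)): towers=[D/E/C/A] holding=B
step 2 (putdown(B)): towers=[B; D/E/C/A] holding=-
step 3 (unstack(A, C)): towers=[B; D/E/C] holding=A
step 4 (stack(A, B)): towers=[B/A; D/E/C] holding=-
step 5 (unstack(D, C)) [no-op]: towers=[B/A; D/E/C] holding=-
step 6 (unstack(C, E)): towers=[B/A; D/E] holding=C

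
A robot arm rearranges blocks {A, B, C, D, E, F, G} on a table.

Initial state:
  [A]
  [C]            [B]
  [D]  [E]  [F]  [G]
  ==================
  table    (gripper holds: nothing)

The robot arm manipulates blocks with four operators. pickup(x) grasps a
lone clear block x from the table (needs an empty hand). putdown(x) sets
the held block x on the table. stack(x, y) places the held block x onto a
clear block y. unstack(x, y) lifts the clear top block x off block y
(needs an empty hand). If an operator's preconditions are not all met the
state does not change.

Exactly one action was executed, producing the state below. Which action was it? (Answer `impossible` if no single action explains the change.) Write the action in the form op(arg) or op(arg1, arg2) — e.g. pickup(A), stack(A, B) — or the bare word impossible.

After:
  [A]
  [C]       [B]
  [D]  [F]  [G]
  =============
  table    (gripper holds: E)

pickup(E)

target: towers=[D/C/A; F; G/B] holding=E
     unstack(B, G) → towers=[D/C/A; E; F; G] holding=B
         pickup(F) → towers=[D/C/A; E; G/B] holding=F
     unstack(A, C) → towers=[D/C; E; F; G/B] holding=A
         pickup(E) → towers=[D/C/A; F; G/B] holding=E  ← match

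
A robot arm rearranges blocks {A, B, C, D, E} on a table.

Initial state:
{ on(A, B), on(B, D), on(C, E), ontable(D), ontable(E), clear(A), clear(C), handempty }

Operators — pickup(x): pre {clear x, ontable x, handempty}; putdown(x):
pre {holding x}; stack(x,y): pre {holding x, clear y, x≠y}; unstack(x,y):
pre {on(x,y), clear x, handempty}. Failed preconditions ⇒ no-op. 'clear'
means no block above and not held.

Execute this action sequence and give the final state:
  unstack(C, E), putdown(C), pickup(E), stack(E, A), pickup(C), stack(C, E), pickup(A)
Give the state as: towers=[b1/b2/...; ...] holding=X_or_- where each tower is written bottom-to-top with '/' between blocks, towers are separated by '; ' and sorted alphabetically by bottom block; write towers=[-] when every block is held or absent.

towers=[D/B/A/E/C] holding=-

step 1 (unstack(C, E)): towers=[D/B/A; E] holding=C
step 2 (putdown(C)): towers=[C; D/B/A; E] holding=-
step 3 (pickup(E)): towers=[C; D/B/A] holding=E
step 4 (stack(E, A)): towers=[C; D/B/A/E] holding=-
step 5 (pickup(C)): towers=[D/B/A/E] holding=C
step 6 (stack(C, E)): towers=[D/B/A/E/C] holding=-
step 7 (pickup(A)) [no-op]: towers=[D/B/A/E/C] holding=-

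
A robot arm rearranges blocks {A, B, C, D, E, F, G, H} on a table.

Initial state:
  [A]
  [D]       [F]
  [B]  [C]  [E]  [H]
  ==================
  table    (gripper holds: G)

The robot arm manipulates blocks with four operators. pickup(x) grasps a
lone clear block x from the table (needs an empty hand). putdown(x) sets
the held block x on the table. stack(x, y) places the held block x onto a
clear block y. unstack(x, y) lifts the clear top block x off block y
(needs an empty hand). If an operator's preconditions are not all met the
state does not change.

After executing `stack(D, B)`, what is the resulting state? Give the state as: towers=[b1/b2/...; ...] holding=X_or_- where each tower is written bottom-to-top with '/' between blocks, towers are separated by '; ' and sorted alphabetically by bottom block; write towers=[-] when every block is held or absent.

before: towers=[B/D/A; C; E/F; H] holding=G
pre[stack(D, B)]: holding(D) ✗, clear(B) ✗, D≠B ✓
holding(D), clear(B) unmet → stack(D, B) is a no-op
after:  towers=[B/D/A; C; E/F; H] holding=G

towers=[B/D/A; C; E/F; H] holding=G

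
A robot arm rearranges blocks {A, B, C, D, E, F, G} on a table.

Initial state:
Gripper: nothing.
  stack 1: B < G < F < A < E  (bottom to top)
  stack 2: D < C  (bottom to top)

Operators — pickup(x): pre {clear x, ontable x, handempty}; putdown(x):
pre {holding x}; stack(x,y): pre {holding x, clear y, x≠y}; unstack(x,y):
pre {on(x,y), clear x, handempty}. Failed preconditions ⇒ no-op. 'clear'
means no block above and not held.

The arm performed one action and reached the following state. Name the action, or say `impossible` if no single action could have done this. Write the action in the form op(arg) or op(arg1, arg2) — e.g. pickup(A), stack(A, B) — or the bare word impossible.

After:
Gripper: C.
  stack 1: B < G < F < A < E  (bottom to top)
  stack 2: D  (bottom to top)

unstack(C, D)

target: towers=[B/G/F/A/E; D] holding=C
     unstack(E, A) → towers=[B/G/F/A; D/C] holding=E
     unstack(C, D) → towers=[B/G/F/A/E; D] holding=C  ← match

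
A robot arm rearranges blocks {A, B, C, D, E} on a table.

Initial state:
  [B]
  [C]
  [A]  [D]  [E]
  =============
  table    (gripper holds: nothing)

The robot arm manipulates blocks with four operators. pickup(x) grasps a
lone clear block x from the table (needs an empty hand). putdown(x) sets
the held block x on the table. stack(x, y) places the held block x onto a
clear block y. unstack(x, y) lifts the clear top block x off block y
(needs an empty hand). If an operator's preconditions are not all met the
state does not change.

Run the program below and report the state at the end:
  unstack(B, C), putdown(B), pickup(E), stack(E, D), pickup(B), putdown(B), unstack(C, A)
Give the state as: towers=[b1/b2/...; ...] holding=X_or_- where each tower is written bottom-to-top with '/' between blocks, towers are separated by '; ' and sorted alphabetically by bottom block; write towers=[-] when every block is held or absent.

step 1 (unstack(B, C)): towers=[A/C; D; E] holding=B
step 2 (putdown(B)): towers=[A/C; B; D; E] holding=-
step 3 (pickup(E)): towers=[A/C; B; D] holding=E
step 4 (stack(E, D)): towers=[A/C; B; D/E] holding=-
step 5 (pickup(B)): towers=[A/C; D/E] holding=B
step 6 (putdown(B)): towers=[A/C; B; D/E] holding=-
step 7 (unstack(C, A)): towers=[A; B; D/E] holding=C

towers=[A; B; D/E] holding=C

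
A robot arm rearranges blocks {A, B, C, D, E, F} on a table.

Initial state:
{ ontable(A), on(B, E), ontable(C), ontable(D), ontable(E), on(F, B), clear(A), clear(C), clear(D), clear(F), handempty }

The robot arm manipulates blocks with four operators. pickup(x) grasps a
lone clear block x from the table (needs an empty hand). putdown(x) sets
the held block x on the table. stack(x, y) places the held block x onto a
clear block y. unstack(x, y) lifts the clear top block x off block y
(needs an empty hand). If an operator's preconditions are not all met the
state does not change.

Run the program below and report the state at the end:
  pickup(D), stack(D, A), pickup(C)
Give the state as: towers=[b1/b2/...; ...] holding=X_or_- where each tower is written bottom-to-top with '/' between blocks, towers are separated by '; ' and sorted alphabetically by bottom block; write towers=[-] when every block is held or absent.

towers=[A/D; E/B/F] holding=C

step 1 (pickup(D)): towers=[A; C; E/B/F] holding=D
step 2 (stack(D, A)): towers=[A/D; C; E/B/F] holding=-
step 3 (pickup(C)): towers=[A/D; E/B/F] holding=C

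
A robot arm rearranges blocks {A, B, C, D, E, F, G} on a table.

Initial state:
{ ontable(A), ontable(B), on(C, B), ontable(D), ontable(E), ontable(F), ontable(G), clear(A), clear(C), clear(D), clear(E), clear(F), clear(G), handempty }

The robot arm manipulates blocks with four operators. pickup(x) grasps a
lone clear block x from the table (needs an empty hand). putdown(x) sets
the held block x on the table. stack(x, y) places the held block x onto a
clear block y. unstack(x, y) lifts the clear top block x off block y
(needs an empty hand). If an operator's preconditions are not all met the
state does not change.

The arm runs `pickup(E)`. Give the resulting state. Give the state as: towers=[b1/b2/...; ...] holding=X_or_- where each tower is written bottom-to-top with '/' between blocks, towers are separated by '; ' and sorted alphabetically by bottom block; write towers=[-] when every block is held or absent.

towers=[A; B/C; D; F; G] holding=E

before: towers=[A; B/C; D; E; F; G] holding=-
pre[pickup(E)]: clear(E) ✓, ontable(E) ✓, handempty ✓
all met → apply pickup(E)
after:  towers=[A; B/C; D; F; G] holding=E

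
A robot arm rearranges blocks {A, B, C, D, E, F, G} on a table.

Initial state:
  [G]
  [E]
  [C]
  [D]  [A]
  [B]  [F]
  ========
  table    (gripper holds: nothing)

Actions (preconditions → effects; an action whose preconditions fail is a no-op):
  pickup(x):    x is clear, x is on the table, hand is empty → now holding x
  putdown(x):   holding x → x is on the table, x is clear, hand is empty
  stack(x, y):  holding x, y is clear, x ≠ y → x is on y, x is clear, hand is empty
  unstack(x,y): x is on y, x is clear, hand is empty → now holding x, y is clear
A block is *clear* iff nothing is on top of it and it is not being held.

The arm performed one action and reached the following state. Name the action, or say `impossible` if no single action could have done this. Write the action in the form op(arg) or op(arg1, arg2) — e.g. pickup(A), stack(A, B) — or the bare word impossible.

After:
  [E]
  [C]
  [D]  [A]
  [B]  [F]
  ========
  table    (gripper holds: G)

unstack(G, E)

target: towers=[B/D/C/E; F/A] holding=G
     unstack(G, E) → towers=[B/D/C/E; F/A] holding=G  ← match
     unstack(A, F) → towers=[B/D/C/E/G; F] holding=A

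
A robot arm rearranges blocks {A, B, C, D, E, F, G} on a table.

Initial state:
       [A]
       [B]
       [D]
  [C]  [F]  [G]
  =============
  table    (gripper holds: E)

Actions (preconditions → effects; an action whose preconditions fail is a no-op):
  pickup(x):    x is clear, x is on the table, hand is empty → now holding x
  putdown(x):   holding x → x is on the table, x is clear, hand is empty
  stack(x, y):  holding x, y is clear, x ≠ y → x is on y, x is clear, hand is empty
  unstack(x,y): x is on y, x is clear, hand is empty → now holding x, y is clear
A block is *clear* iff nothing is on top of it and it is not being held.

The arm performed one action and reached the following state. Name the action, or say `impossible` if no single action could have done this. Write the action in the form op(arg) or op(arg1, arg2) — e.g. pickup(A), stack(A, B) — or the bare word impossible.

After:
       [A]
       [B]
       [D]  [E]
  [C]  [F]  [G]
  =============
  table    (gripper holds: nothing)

stack(E, G)

target: towers=[C; F/D/B/A; G/E] holding=-
        putdown(E) → towers=[C; E; F/D/B/A; G] holding=-
       stack(E, G) → towers=[C; F/D/B/A; G/E] holding=-  ← match
       stack(E, A) → towers=[C; F/D/B/A/E; G] holding=-
       stack(E, C) → towers=[C/E; F/D/B/A; G] holding=-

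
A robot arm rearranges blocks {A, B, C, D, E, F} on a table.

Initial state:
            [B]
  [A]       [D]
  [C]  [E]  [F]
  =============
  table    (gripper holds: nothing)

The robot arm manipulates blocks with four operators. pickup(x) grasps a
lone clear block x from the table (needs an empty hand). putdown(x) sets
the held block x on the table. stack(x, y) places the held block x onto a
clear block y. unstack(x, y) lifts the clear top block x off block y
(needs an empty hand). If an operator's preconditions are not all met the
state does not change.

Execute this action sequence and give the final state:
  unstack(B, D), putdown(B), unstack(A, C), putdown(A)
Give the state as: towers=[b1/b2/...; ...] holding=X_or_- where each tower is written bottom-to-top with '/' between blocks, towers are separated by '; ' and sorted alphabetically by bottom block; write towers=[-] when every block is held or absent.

towers=[A; B; C; E; F/D] holding=-

step 1 (unstack(B, D)): towers=[C/A; E; F/D] holding=B
step 2 (putdown(B)): towers=[B; C/A; E; F/D] holding=-
step 3 (unstack(A, C)): towers=[B; C; E; F/D] holding=A
step 4 (putdown(A)): towers=[A; B; C; E; F/D] holding=-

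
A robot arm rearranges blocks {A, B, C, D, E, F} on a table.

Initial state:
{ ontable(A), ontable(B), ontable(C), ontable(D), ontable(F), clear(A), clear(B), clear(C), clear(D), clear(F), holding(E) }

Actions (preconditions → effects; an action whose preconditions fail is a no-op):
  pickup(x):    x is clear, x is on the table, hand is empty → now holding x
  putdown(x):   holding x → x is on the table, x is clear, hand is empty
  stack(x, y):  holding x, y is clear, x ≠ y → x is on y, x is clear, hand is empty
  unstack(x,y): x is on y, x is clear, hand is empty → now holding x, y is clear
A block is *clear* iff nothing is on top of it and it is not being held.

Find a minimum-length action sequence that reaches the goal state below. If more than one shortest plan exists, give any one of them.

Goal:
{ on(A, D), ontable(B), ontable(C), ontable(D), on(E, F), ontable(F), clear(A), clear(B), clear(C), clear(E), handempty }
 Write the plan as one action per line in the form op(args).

stack(E, F)
pickup(A)
stack(A, D)

step 1 (stack(E, F)): towers=[A; B; C; D; F/E] holding=-
step 2 (pickup(A)): towers=[B; C; D; F/E] holding=A
step 3 (stack(A, D)): towers=[B; C; D/A; F/E] holding=-
goal check: towers=[B; C; D/A; F/E] holding=- — reached (length 3, optimal by BFS)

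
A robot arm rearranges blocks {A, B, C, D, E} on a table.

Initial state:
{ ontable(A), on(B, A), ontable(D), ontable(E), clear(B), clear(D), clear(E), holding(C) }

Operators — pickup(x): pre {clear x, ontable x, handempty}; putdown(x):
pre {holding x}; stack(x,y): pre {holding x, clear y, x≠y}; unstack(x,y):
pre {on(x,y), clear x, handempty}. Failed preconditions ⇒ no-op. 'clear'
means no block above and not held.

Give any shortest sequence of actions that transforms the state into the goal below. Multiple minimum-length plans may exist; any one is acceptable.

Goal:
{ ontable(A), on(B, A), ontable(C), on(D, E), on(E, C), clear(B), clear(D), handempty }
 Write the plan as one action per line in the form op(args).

step 1 (putdown(C)): towers=[A/B; C; D; E] holding=-
step 2 (pickup(E)): towers=[A/B; C; D] holding=E
step 3 (stack(E, C)): towers=[A/B; C/E; D] holding=-
step 4 (pickup(D)): towers=[A/B; C/E] holding=D
step 5 (stack(D, E)): towers=[A/B; C/E/D] holding=-
goal check: towers=[A/B; C/E/D] holding=- — reached (length 5, optimal by BFS)

putdown(C)
pickup(E)
stack(E, C)
pickup(D)
stack(D, E)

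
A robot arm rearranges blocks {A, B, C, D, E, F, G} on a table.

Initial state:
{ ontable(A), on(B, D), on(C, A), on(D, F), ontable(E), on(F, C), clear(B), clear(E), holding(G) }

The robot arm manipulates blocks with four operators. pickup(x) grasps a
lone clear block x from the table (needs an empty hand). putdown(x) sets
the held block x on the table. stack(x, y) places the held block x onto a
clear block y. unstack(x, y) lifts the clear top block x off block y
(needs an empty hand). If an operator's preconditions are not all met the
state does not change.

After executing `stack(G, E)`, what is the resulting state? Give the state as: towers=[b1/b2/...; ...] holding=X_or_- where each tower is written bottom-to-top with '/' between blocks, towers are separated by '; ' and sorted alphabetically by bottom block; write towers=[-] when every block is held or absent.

before: towers=[A/C/F/D/B; E] holding=G
pre[stack(G, E)]: holding(G) ok, clear(E) ok, G≠E ok
all met → apply stack(G, E)
after:  towers=[A/C/F/D/B; E/G] holding=-

towers=[A/C/F/D/B; E/G] holding=-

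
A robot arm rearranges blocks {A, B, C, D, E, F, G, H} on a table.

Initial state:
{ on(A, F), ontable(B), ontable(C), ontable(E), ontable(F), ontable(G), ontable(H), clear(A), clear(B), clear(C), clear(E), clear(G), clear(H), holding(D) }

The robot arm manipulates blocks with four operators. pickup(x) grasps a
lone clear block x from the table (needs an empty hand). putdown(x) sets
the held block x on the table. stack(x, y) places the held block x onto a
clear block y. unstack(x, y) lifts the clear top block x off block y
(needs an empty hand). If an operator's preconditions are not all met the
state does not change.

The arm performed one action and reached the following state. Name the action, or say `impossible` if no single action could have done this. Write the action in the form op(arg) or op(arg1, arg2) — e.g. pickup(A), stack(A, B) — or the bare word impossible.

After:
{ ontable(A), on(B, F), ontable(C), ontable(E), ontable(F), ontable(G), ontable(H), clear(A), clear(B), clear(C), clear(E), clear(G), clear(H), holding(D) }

impossible

target: towers=[A; C; E; F/B; G; H] holding=D
        putdown(D) → towers=[B; C; D; E; F/A; G; H] holding=-
       stack(D, G) → towers=[B; C; E; F/A; G/D; H] holding=-
       stack(D, A) → towers=[B; C; E; F/A/D; G; H] holding=-
       stack(D, E) → towers=[B; C; E/D; F/A; G; H] holding=-
       stack(D, H) → towers=[B; C; E; F/A; G; H/D] holding=-
       stack(D, B) → towers=[B/D; C; E; F/A; G; H] holding=-
       stack(D, C) → towers=[B; C/D; E; F/A; G; H] holding=-
none of the 7 applicable actions match → impossible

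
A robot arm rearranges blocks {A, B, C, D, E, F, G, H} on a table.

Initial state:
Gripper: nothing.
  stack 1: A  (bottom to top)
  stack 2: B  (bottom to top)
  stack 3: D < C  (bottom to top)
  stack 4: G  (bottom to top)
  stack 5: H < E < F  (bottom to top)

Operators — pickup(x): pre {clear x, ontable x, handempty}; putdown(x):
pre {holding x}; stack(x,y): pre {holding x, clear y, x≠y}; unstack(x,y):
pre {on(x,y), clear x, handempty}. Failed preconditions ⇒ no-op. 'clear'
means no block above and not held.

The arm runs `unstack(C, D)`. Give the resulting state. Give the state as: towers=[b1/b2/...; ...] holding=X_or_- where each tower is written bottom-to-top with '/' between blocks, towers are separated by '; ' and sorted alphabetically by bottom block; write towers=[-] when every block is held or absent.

before: towers=[A; B; D/C; G; H/E/F] holding=-
pre[unstack(C, D)]: on(C,D) ok, clear(C) ok, handempty ok
all met → apply unstack(C, D)
after:  towers=[A; B; D; G; H/E/F] holding=C

towers=[A; B; D; G; H/E/F] holding=C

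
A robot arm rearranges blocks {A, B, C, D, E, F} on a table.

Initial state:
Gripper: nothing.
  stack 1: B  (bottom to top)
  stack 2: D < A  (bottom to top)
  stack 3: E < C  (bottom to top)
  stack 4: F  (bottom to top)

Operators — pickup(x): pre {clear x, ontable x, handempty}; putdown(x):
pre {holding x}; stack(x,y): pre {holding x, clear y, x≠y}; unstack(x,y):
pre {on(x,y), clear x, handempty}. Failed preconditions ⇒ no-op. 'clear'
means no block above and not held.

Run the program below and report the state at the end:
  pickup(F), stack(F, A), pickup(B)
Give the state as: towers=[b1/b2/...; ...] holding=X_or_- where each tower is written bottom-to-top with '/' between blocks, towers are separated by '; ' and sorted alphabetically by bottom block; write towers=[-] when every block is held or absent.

step 1 (pickup(F)): towers=[B; D/A; E/C] holding=F
step 2 (stack(F, A)): towers=[B; D/A/F; E/C] holding=-
step 3 (pickup(B)): towers=[D/A/F; E/C] holding=B

towers=[D/A/F; E/C] holding=B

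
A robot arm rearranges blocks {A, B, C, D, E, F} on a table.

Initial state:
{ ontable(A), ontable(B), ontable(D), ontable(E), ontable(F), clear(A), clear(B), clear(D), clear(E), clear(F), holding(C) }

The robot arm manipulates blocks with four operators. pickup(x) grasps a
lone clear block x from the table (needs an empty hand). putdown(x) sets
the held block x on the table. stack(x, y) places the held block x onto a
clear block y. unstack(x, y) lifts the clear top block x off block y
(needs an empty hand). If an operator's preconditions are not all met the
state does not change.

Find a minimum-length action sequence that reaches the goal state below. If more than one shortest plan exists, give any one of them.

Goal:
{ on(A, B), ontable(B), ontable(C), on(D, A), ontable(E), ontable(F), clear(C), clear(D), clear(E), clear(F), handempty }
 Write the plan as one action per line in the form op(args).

putdown(C)
pickup(A)
stack(A, B)
pickup(D)
stack(D, A)

step 1 (putdown(C)): towers=[A; B; C; D; E; F] holding=-
step 2 (pickup(A)): towers=[B; C; D; E; F] holding=A
step 3 (stack(A, B)): towers=[B/A; C; D; E; F] holding=-
step 4 (pickup(D)): towers=[B/A; C; E; F] holding=D
step 5 (stack(D, A)): towers=[B/A/D; C; E; F] holding=-
goal check: towers=[B/A/D; C; E; F] holding=- — reached (length 5, optimal by BFS)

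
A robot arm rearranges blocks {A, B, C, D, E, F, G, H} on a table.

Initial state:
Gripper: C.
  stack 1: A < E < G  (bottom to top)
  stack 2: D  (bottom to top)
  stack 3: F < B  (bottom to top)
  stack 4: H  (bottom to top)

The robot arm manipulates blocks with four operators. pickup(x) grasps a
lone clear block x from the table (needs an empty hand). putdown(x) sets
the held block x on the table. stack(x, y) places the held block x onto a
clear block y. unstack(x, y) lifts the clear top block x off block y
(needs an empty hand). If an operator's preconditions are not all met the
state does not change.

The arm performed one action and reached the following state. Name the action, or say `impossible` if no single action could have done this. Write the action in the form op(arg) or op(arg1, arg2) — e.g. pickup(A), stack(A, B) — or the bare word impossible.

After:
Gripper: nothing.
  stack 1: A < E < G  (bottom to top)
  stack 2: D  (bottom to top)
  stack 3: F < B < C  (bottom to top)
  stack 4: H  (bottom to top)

target: towers=[A/E/G; D; F/B/C; H] holding=-
        putdown(C) → towers=[A/E/G; C; D; F/B; H] holding=-
       stack(C, G) → towers=[A/E/G/C; D; F/B; H] holding=-
       stack(C, H) → towers=[A/E/G; D; F/B; H/C] holding=-
       stack(C, B) → towers=[A/E/G; D; F/B/C; H] holding=-  ← match
       stack(C, D) → towers=[A/E/G; D/C; F/B; H] holding=-

stack(C, B)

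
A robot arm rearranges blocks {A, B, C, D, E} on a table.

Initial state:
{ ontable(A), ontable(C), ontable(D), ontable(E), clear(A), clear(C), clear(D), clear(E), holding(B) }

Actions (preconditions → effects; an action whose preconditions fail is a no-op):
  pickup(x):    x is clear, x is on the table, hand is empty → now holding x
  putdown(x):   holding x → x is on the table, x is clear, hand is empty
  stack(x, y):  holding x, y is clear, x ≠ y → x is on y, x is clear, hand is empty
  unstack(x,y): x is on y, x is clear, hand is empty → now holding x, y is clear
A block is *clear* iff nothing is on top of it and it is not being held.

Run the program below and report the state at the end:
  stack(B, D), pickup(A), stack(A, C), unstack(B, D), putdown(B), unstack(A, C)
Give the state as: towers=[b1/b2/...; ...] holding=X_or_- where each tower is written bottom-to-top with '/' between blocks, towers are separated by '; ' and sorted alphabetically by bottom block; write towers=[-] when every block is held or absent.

towers=[B; C; D; E] holding=A

step 1 (stack(B, D)): towers=[A; C; D/B; E] holding=-
step 2 (pickup(A)): towers=[C; D/B; E] holding=A
step 3 (stack(A, C)): towers=[C/A; D/B; E] holding=-
step 4 (unstack(B, D)): towers=[C/A; D; E] holding=B
step 5 (putdown(B)): towers=[B; C/A; D; E] holding=-
step 6 (unstack(A, C)): towers=[B; C; D; E] holding=A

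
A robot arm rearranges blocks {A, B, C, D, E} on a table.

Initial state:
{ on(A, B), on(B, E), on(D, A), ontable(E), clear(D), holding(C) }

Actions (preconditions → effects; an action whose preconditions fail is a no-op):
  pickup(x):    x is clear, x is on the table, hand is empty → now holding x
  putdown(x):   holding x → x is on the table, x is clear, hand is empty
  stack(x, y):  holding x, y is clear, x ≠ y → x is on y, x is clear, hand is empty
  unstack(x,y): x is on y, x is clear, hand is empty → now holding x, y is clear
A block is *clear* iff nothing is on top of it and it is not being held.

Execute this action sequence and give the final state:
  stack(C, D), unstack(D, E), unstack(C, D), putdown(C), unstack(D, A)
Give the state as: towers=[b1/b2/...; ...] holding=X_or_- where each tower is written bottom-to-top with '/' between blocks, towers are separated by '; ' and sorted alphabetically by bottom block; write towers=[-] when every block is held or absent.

towers=[C; E/B/A] holding=D

step 1 (stack(C, D)): towers=[E/B/A/D/C] holding=-
step 2 (unstack(D, E)) [no-op]: towers=[E/B/A/D/C] holding=-
step 3 (unstack(C, D)): towers=[E/B/A/D] holding=C
step 4 (putdown(C)): towers=[C; E/B/A/D] holding=-
step 5 (unstack(D, A)): towers=[C; E/B/A] holding=D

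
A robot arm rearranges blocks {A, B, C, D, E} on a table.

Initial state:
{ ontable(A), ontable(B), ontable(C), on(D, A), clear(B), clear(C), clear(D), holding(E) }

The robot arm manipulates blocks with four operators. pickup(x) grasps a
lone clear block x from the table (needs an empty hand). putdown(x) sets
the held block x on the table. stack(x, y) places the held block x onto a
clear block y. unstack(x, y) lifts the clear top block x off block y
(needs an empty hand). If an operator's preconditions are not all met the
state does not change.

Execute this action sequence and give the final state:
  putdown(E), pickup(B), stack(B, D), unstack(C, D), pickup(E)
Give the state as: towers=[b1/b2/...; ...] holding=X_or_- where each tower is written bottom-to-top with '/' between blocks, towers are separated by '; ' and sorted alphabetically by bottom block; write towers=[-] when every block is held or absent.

step 1 (putdown(E)): towers=[A/D; B; C; E] holding=-
step 2 (pickup(B)): towers=[A/D; C; E] holding=B
step 3 (stack(B, D)): towers=[A/D/B; C; E] holding=-
step 4 (unstack(C, D)) [no-op]: towers=[A/D/B; C; E] holding=-
step 5 (pickup(E)): towers=[A/D/B; C] holding=E

towers=[A/D/B; C] holding=E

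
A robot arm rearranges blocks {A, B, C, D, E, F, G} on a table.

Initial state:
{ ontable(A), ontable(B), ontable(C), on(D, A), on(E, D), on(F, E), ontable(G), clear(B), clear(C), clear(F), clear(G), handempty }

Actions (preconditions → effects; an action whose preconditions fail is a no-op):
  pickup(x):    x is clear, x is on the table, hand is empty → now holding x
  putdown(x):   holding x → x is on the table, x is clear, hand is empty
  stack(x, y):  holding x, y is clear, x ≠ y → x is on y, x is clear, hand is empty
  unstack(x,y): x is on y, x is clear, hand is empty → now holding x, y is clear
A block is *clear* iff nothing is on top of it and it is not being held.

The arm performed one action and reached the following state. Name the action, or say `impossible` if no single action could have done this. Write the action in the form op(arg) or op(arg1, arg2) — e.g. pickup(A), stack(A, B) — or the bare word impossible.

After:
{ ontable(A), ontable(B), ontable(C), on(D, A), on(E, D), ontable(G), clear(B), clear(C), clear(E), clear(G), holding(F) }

target: towers=[A/D/E; B; C; G] holding=F
         pickup(B) → towers=[A/D/E/F; C; G] holding=B
     unstack(F, E) → towers=[A/D/E; B; C; G] holding=F  ← match
         pickup(G) → towers=[A/D/E/F; B; C] holding=G
         pickup(C) → towers=[A/D/E/F; B; G] holding=C

unstack(F, E)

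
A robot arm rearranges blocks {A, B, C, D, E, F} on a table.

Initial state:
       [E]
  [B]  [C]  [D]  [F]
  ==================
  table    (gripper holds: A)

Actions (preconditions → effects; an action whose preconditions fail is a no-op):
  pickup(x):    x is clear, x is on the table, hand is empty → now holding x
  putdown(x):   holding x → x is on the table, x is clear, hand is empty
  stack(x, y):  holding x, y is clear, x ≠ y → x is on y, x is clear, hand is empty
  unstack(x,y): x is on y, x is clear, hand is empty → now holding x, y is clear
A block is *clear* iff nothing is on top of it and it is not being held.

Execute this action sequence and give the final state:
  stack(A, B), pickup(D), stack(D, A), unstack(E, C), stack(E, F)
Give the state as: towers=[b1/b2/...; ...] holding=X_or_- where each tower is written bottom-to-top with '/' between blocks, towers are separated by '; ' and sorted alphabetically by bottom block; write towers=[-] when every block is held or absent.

towers=[B/A/D; C; F/E] holding=-

step 1 (stack(A, B)): towers=[B/A; C/E; D; F] holding=-
step 2 (pickup(D)): towers=[B/A; C/E; F] holding=D
step 3 (stack(D, A)): towers=[B/A/D; C/E; F] holding=-
step 4 (unstack(E, C)): towers=[B/A/D; C; F] holding=E
step 5 (stack(E, F)): towers=[B/A/D; C; F/E] holding=-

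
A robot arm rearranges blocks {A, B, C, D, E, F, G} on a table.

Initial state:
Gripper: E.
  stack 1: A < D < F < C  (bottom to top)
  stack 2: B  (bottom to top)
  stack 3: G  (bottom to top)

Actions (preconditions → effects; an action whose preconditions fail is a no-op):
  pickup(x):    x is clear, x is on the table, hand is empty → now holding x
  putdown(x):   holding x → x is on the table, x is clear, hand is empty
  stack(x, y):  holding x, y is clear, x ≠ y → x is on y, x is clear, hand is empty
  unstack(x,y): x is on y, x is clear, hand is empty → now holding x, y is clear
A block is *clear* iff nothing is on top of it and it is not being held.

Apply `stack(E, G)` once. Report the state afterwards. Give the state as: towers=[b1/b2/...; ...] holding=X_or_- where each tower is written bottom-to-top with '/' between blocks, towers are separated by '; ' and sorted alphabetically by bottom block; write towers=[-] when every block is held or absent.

towers=[A/D/F/C; B; G/E] holding=-

before: towers=[A/D/F/C; B; G] holding=E
pre[stack(E, G)]: holding(E) ok, clear(G) ok, E≠G ok
all met → apply stack(E, G)
after:  towers=[A/D/F/C; B; G/E] holding=-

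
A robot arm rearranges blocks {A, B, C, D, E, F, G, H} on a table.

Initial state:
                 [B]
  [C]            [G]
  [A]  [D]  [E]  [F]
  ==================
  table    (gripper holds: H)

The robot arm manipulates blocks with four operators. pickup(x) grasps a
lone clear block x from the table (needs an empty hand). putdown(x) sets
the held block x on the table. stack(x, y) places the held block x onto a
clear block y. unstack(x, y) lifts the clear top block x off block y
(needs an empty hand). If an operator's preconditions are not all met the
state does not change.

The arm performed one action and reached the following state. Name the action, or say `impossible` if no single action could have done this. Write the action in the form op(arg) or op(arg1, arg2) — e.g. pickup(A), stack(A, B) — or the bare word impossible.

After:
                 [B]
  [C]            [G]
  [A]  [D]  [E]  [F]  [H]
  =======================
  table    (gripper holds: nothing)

target: towers=[A/C; D; E; F/G/B; H] holding=-
        putdown(H) → towers=[A/C; D; E; F/G/B; H] holding=-  ← match
       stack(H, E) → towers=[A/C; D; E/H; F/G/B] holding=-
       stack(H, B) → towers=[A/C; D; E; F/G/B/H] holding=-
       stack(H, D) → towers=[A/C; D/H; E; F/G/B] holding=-
       stack(H, C) → towers=[A/C/H; D; E; F/G/B] holding=-

putdown(H)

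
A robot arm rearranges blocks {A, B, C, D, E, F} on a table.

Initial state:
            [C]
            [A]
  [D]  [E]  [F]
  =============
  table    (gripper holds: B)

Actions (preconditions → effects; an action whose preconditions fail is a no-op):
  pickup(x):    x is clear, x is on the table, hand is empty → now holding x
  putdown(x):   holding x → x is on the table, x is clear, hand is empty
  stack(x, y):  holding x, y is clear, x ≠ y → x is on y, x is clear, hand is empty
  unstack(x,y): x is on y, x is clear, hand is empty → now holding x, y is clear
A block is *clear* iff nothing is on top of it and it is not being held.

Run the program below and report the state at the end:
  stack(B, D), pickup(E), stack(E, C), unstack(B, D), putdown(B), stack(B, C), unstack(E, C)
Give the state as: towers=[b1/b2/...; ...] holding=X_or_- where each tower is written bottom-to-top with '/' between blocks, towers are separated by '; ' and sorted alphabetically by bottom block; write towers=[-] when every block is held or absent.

towers=[B; D; F/A/C] holding=E

step 1 (stack(B, D)): towers=[D/B; E; F/A/C] holding=-
step 2 (pickup(E)): towers=[D/B; F/A/C] holding=E
step 3 (stack(E, C)): towers=[D/B; F/A/C/E] holding=-
step 4 (unstack(B, D)): towers=[D; F/A/C/E] holding=B
step 5 (putdown(B)): towers=[B; D; F/A/C/E] holding=-
step 6 (stack(B, C)) [no-op]: towers=[B; D; F/A/C/E] holding=-
step 7 (unstack(E, C)): towers=[B; D; F/A/C] holding=E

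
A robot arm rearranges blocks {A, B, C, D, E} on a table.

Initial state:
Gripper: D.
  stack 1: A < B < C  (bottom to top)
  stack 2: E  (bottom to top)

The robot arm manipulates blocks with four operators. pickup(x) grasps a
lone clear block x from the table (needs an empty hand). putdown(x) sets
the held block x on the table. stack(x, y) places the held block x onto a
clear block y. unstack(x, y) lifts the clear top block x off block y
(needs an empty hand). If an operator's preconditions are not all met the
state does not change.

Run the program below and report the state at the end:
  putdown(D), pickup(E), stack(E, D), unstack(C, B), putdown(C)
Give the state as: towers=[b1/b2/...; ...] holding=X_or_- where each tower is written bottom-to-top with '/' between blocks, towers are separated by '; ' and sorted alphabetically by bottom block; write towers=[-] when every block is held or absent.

step 1 (putdown(D)): towers=[A/B/C; D; E] holding=-
step 2 (pickup(E)): towers=[A/B/C; D] holding=E
step 3 (stack(E, D)): towers=[A/B/C; D/E] holding=-
step 4 (unstack(C, B)): towers=[A/B; D/E] holding=C
step 5 (putdown(C)): towers=[A/B; C; D/E] holding=-

towers=[A/B; C; D/E] holding=-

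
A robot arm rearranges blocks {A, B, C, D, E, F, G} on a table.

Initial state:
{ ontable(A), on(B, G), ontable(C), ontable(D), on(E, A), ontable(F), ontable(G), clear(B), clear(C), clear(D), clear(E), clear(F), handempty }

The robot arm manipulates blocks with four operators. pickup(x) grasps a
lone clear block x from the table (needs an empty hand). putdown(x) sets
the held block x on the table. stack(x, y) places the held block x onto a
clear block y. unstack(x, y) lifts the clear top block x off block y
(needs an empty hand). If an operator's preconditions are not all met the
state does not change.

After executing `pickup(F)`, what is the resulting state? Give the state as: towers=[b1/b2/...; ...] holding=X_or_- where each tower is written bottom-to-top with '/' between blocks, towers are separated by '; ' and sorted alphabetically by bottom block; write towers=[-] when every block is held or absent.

towers=[A/E; C; D; G/B] holding=F

before: towers=[A/E; C; D; F; G/B] holding=-
pre[pickup(F)]: clear(F) ✓, ontable(F) ✓, handempty ✓
all met → apply pickup(F)
after:  towers=[A/E; C; D; G/B] holding=F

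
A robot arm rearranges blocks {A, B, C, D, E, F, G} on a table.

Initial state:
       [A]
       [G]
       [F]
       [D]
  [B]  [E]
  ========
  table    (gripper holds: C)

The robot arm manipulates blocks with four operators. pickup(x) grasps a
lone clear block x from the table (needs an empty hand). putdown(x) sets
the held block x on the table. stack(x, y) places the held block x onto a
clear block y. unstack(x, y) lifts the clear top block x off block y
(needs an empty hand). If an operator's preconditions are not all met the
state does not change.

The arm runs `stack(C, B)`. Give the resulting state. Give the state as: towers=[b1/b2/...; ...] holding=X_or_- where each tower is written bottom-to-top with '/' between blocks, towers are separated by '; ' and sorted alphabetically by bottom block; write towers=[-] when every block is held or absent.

towers=[B/C; E/D/F/G/A] holding=-

before: towers=[B; E/D/F/G/A] holding=C
pre[stack(C, B)]: holding(C) ✓, clear(B) ✓, C≠B ✓
all met → apply stack(C, B)
after:  towers=[B/C; E/D/F/G/A] holding=-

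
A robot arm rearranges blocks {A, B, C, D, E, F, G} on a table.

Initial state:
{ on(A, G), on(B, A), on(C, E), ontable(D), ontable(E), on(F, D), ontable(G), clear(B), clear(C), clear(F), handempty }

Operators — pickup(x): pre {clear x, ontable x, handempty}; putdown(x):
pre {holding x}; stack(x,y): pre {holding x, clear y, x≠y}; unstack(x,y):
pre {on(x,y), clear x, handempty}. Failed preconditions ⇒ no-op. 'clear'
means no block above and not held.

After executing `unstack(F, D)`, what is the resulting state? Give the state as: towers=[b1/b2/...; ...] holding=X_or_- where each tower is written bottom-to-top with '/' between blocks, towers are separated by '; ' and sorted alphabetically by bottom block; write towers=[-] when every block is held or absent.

towers=[D; E/C; G/A/B] holding=F

before: towers=[D/F; E/C; G/A/B] holding=-
pre[unstack(F, D)]: on(F,D) ok, clear(F) ok, handempty ok
all met → apply unstack(F, D)
after:  towers=[D; E/C; G/A/B] holding=F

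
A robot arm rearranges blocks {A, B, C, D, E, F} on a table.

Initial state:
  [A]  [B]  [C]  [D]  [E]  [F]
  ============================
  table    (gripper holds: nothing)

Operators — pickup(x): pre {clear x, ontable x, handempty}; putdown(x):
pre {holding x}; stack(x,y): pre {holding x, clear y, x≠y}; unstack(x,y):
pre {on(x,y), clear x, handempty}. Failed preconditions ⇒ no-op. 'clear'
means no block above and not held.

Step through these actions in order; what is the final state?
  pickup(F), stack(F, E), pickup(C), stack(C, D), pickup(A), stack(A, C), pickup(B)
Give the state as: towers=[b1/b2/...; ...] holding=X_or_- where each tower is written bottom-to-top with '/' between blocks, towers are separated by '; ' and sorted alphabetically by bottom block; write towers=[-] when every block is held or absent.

step 1 (pickup(F)): towers=[A; B; C; D; E] holding=F
step 2 (stack(F, E)): towers=[A; B; C; D; E/F] holding=-
step 3 (pickup(C)): towers=[A; B; D; E/F] holding=C
step 4 (stack(C, D)): towers=[A; B; D/C; E/F] holding=-
step 5 (pickup(A)): towers=[B; D/C; E/F] holding=A
step 6 (stack(A, C)): towers=[B; D/C/A; E/F] holding=-
step 7 (pickup(B)): towers=[D/C/A; E/F] holding=B

towers=[D/C/A; E/F] holding=B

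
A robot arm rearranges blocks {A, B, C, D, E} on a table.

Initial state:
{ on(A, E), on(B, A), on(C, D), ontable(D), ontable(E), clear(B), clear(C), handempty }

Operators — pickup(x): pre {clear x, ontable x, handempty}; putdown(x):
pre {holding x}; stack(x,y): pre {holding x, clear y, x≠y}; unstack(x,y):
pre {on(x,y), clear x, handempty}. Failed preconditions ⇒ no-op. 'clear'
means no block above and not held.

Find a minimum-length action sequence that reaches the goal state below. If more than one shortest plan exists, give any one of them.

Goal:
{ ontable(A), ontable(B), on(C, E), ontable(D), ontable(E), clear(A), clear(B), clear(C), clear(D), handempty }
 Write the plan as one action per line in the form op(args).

step 1 (unstack(B, A)): towers=[D/C; E/A] holding=B
step 2 (putdown(B)): towers=[B; D/C; E/A] holding=-
step 3 (unstack(A, E)): towers=[B; D/C; E] holding=A
step 4 (putdown(A)): towers=[A; B; D/C; E] holding=-
step 5 (unstack(C, D)): towers=[A; B; D; E] holding=C
step 6 (stack(C, E)): towers=[A; B; D; E/C] holding=-
goal check: towers=[A; B; D; E/C] holding=- — reached (length 6, optimal by BFS)

unstack(B, A)
putdown(B)
unstack(A, E)
putdown(A)
unstack(C, D)
stack(C, E)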